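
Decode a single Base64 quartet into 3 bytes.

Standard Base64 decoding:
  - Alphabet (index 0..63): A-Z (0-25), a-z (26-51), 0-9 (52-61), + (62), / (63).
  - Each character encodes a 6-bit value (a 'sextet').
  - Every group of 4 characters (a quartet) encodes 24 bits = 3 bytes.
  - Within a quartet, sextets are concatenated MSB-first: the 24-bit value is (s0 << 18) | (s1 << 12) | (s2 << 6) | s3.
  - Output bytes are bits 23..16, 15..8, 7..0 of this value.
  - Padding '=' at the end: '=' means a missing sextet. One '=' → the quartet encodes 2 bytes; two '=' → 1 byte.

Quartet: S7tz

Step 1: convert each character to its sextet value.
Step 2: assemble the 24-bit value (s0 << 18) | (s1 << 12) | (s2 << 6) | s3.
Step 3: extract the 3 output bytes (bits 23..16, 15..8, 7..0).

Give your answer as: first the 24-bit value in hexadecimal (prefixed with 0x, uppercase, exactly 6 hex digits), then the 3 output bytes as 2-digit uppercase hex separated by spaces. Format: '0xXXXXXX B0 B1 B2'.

Answer: 0x4BBB73 4B BB 73

Derivation:
Sextets: S=18, 7=59, t=45, z=51
24-bit: (18<<18) | (59<<12) | (45<<6) | 51
      = 0x480000 | 0x03B000 | 0x000B40 | 0x000033
      = 0x4BBB73
Bytes: (v>>16)&0xFF=4B, (v>>8)&0xFF=BB, v&0xFF=73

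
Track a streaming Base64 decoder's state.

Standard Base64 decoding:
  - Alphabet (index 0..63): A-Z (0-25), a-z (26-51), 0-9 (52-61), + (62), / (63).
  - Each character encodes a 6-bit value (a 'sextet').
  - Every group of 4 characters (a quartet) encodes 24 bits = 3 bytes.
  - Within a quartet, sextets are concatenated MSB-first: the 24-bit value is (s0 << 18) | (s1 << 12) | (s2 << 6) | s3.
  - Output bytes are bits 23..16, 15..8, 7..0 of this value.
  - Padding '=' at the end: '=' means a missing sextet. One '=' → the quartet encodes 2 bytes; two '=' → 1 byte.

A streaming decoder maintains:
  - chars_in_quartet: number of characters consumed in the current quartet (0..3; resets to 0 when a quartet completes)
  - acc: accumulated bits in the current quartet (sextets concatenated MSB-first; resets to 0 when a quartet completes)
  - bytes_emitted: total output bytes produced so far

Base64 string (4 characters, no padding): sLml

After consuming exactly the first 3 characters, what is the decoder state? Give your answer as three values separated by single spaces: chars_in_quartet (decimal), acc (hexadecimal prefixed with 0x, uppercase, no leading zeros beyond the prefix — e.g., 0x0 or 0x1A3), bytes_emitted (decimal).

After char 0 ('s'=44): chars_in_quartet=1 acc=0x2C bytes_emitted=0
After char 1 ('L'=11): chars_in_quartet=2 acc=0xB0B bytes_emitted=0
After char 2 ('m'=38): chars_in_quartet=3 acc=0x2C2E6 bytes_emitted=0

Answer: 3 0x2C2E6 0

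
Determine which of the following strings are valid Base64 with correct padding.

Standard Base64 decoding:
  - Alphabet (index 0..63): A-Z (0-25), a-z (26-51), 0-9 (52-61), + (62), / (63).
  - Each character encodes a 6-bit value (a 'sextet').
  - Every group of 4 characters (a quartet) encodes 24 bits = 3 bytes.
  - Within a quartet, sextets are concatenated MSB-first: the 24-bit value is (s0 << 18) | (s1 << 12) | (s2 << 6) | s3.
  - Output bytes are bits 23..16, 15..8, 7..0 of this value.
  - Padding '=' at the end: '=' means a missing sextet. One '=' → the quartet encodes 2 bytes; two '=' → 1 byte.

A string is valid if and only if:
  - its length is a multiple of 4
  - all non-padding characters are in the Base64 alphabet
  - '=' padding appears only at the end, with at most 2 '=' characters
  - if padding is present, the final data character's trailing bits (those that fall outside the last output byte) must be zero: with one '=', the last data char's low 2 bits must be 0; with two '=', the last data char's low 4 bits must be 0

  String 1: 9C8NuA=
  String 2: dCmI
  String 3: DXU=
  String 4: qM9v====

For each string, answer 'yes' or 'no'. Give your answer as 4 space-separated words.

String 1: '9C8NuA=' → invalid (len=7 not mult of 4)
String 2: 'dCmI' → valid
String 3: 'DXU=' → valid
String 4: 'qM9v====' → invalid (4 pad chars (max 2))

Answer: no yes yes no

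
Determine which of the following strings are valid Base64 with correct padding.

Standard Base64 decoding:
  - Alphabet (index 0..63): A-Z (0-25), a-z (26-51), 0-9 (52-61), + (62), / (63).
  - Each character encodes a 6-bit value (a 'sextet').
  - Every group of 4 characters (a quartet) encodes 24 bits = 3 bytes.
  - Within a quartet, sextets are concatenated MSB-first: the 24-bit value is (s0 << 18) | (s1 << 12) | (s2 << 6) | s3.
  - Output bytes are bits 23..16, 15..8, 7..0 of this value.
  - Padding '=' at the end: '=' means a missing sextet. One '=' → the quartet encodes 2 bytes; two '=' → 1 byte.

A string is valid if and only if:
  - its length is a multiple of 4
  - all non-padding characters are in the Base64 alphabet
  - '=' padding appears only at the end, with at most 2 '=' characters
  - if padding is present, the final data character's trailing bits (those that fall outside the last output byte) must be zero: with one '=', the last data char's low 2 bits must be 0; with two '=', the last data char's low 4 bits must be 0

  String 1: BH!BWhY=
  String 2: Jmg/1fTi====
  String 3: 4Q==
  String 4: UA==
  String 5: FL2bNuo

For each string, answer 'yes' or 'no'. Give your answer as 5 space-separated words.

String 1: 'BH!BWhY=' → invalid (bad char(s): ['!'])
String 2: 'Jmg/1fTi====' → invalid (4 pad chars (max 2))
String 3: '4Q==' → valid
String 4: 'UA==' → valid
String 5: 'FL2bNuo' → invalid (len=7 not mult of 4)

Answer: no no yes yes no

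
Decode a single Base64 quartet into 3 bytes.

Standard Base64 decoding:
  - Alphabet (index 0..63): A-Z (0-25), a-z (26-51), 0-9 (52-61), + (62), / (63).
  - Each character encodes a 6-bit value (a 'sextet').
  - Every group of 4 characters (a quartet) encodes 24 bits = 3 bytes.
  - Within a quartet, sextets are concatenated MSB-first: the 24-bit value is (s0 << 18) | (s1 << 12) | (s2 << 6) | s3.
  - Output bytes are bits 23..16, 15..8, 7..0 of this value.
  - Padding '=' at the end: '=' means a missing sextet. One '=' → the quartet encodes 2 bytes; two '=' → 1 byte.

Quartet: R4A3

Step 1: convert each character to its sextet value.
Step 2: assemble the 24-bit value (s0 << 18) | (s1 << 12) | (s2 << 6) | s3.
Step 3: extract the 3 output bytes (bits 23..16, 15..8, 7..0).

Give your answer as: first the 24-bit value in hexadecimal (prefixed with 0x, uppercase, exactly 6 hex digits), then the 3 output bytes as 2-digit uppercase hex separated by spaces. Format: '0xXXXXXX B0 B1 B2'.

Answer: 0x478037 47 80 37

Derivation:
Sextets: R=17, 4=56, A=0, 3=55
24-bit: (17<<18) | (56<<12) | (0<<6) | 55
      = 0x440000 | 0x038000 | 0x000000 | 0x000037
      = 0x478037
Bytes: (v>>16)&0xFF=47, (v>>8)&0xFF=80, v&0xFF=37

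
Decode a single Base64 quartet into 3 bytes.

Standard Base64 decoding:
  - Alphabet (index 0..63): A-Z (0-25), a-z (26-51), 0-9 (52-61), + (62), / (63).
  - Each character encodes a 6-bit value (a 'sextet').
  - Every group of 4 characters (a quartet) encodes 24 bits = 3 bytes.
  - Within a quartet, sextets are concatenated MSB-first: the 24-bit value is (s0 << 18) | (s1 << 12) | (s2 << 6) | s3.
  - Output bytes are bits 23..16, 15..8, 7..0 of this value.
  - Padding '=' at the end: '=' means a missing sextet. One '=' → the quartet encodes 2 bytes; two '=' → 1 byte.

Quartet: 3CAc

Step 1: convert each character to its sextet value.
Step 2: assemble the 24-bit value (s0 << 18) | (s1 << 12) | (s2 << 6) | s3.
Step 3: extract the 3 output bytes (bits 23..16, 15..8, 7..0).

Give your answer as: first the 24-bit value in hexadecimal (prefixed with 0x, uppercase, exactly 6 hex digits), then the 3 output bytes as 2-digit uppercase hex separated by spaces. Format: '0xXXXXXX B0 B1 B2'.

Answer: 0xDC201C DC 20 1C

Derivation:
Sextets: 3=55, C=2, A=0, c=28
24-bit: (55<<18) | (2<<12) | (0<<6) | 28
      = 0xDC0000 | 0x002000 | 0x000000 | 0x00001C
      = 0xDC201C
Bytes: (v>>16)&0xFF=DC, (v>>8)&0xFF=20, v&0xFF=1C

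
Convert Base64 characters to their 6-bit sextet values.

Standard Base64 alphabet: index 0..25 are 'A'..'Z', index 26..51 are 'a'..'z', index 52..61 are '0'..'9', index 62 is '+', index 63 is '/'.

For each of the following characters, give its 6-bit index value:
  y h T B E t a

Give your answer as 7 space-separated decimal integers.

Answer: 50 33 19 1 4 45 26

Derivation:
'y': a..z range, 26 + ord('y') − ord('a') = 50
'h': a..z range, 26 + ord('h') − ord('a') = 33
'T': A..Z range, ord('T') − ord('A') = 19
'B': A..Z range, ord('B') − ord('A') = 1
'E': A..Z range, ord('E') − ord('A') = 4
't': a..z range, 26 + ord('t') − ord('a') = 45
'a': a..z range, 26 + ord('a') − ord('a') = 26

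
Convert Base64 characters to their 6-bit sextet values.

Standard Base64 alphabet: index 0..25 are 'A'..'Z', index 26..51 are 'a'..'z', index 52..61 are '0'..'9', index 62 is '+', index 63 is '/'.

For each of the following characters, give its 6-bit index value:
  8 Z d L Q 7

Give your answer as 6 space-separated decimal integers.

Answer: 60 25 29 11 16 59

Derivation:
'8': 0..9 range, 52 + ord('8') − ord('0') = 60
'Z': A..Z range, ord('Z') − ord('A') = 25
'd': a..z range, 26 + ord('d') − ord('a') = 29
'L': A..Z range, ord('L') − ord('A') = 11
'Q': A..Z range, ord('Q') − ord('A') = 16
'7': 0..9 range, 52 + ord('7') − ord('0') = 59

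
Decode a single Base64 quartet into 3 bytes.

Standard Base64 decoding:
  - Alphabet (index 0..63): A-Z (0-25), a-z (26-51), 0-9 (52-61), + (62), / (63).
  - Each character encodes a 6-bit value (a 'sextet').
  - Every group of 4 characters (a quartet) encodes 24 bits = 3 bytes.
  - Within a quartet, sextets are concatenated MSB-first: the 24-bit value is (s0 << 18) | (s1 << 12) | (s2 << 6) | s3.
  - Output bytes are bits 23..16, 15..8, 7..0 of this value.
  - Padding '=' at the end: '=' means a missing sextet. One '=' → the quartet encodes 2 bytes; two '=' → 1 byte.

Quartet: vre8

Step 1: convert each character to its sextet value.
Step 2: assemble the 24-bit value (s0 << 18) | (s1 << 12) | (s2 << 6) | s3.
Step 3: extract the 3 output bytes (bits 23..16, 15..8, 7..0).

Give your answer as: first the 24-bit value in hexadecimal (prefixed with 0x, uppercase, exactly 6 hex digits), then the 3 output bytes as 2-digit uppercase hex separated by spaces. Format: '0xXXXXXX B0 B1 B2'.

Sextets: v=47, r=43, e=30, 8=60
24-bit: (47<<18) | (43<<12) | (30<<6) | 60
      = 0xBC0000 | 0x02B000 | 0x000780 | 0x00003C
      = 0xBEB7BC
Bytes: (v>>16)&0xFF=BE, (v>>8)&0xFF=B7, v&0xFF=BC

Answer: 0xBEB7BC BE B7 BC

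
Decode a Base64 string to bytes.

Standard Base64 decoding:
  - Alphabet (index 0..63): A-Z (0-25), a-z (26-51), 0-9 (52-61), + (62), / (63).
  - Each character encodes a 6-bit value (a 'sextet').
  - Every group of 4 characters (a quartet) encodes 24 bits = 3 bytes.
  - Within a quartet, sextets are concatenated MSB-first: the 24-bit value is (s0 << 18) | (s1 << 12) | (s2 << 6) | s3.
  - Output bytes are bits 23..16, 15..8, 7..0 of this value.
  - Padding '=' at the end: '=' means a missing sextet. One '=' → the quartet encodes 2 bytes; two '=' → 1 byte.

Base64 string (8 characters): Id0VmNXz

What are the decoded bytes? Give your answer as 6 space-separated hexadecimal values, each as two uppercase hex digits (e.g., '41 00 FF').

Answer: 21 DD 15 98 D5 F3

Derivation:
After char 0 ('I'=8): chars_in_quartet=1 acc=0x8 bytes_emitted=0
After char 1 ('d'=29): chars_in_quartet=2 acc=0x21D bytes_emitted=0
After char 2 ('0'=52): chars_in_quartet=3 acc=0x8774 bytes_emitted=0
After char 3 ('V'=21): chars_in_quartet=4 acc=0x21DD15 -> emit 21 DD 15, reset; bytes_emitted=3
After char 4 ('m'=38): chars_in_quartet=1 acc=0x26 bytes_emitted=3
After char 5 ('N'=13): chars_in_quartet=2 acc=0x98D bytes_emitted=3
After char 6 ('X'=23): chars_in_quartet=3 acc=0x26357 bytes_emitted=3
After char 7 ('z'=51): chars_in_quartet=4 acc=0x98D5F3 -> emit 98 D5 F3, reset; bytes_emitted=6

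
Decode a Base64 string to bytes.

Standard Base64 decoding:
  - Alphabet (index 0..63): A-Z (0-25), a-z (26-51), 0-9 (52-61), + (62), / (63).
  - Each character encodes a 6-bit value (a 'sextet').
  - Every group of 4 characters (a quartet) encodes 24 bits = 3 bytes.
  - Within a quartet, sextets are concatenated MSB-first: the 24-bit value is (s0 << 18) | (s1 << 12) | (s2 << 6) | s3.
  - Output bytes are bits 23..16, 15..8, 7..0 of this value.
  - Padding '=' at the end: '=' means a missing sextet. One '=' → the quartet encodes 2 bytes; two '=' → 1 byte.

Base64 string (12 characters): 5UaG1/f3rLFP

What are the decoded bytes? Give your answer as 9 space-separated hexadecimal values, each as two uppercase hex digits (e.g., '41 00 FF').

Answer: E5 46 86 D7 F7 F7 AC B1 4F

Derivation:
After char 0 ('5'=57): chars_in_quartet=1 acc=0x39 bytes_emitted=0
After char 1 ('U'=20): chars_in_quartet=2 acc=0xE54 bytes_emitted=0
After char 2 ('a'=26): chars_in_quartet=3 acc=0x3951A bytes_emitted=0
After char 3 ('G'=6): chars_in_quartet=4 acc=0xE54686 -> emit E5 46 86, reset; bytes_emitted=3
After char 4 ('1'=53): chars_in_quartet=1 acc=0x35 bytes_emitted=3
After char 5 ('/'=63): chars_in_quartet=2 acc=0xD7F bytes_emitted=3
After char 6 ('f'=31): chars_in_quartet=3 acc=0x35FDF bytes_emitted=3
After char 7 ('3'=55): chars_in_quartet=4 acc=0xD7F7F7 -> emit D7 F7 F7, reset; bytes_emitted=6
After char 8 ('r'=43): chars_in_quartet=1 acc=0x2B bytes_emitted=6
After char 9 ('L'=11): chars_in_quartet=2 acc=0xACB bytes_emitted=6
After char 10 ('F'=5): chars_in_quartet=3 acc=0x2B2C5 bytes_emitted=6
After char 11 ('P'=15): chars_in_quartet=4 acc=0xACB14F -> emit AC B1 4F, reset; bytes_emitted=9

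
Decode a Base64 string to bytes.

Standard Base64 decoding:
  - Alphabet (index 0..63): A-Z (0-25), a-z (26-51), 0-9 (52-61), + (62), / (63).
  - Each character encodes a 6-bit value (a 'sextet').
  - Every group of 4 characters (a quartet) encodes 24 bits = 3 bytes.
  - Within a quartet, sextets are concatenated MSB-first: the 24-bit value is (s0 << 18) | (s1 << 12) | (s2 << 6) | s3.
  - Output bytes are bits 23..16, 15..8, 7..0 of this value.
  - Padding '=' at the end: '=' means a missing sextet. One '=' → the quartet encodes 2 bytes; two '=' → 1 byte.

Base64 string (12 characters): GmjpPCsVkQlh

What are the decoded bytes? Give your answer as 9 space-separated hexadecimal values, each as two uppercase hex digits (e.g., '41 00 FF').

After char 0 ('G'=6): chars_in_quartet=1 acc=0x6 bytes_emitted=0
After char 1 ('m'=38): chars_in_quartet=2 acc=0x1A6 bytes_emitted=0
After char 2 ('j'=35): chars_in_quartet=3 acc=0x69A3 bytes_emitted=0
After char 3 ('p'=41): chars_in_quartet=4 acc=0x1A68E9 -> emit 1A 68 E9, reset; bytes_emitted=3
After char 4 ('P'=15): chars_in_quartet=1 acc=0xF bytes_emitted=3
After char 5 ('C'=2): chars_in_quartet=2 acc=0x3C2 bytes_emitted=3
After char 6 ('s'=44): chars_in_quartet=3 acc=0xF0AC bytes_emitted=3
After char 7 ('V'=21): chars_in_quartet=4 acc=0x3C2B15 -> emit 3C 2B 15, reset; bytes_emitted=6
After char 8 ('k'=36): chars_in_quartet=1 acc=0x24 bytes_emitted=6
After char 9 ('Q'=16): chars_in_quartet=2 acc=0x910 bytes_emitted=6
After char 10 ('l'=37): chars_in_quartet=3 acc=0x24425 bytes_emitted=6
After char 11 ('h'=33): chars_in_quartet=4 acc=0x910961 -> emit 91 09 61, reset; bytes_emitted=9

Answer: 1A 68 E9 3C 2B 15 91 09 61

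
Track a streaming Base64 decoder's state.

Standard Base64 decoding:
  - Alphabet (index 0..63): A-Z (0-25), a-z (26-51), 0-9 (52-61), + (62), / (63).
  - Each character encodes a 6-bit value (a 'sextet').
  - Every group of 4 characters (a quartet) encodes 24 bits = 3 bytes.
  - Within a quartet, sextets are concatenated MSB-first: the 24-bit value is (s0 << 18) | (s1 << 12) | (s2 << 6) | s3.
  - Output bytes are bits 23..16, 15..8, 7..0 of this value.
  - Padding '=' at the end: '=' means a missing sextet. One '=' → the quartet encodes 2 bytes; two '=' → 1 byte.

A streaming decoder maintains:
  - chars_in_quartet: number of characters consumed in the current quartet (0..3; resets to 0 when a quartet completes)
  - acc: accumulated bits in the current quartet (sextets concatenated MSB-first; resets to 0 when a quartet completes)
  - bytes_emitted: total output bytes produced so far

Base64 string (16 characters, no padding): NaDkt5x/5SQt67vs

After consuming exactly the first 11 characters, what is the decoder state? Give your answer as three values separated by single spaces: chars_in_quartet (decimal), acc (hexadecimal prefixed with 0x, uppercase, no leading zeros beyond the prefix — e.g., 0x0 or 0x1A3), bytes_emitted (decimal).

Answer: 3 0x39490 6

Derivation:
After char 0 ('N'=13): chars_in_quartet=1 acc=0xD bytes_emitted=0
After char 1 ('a'=26): chars_in_quartet=2 acc=0x35A bytes_emitted=0
After char 2 ('D'=3): chars_in_quartet=3 acc=0xD683 bytes_emitted=0
After char 3 ('k'=36): chars_in_quartet=4 acc=0x35A0E4 -> emit 35 A0 E4, reset; bytes_emitted=3
After char 4 ('t'=45): chars_in_quartet=1 acc=0x2D bytes_emitted=3
After char 5 ('5'=57): chars_in_quartet=2 acc=0xB79 bytes_emitted=3
After char 6 ('x'=49): chars_in_quartet=3 acc=0x2DE71 bytes_emitted=3
After char 7 ('/'=63): chars_in_quartet=4 acc=0xB79C7F -> emit B7 9C 7F, reset; bytes_emitted=6
After char 8 ('5'=57): chars_in_quartet=1 acc=0x39 bytes_emitted=6
After char 9 ('S'=18): chars_in_quartet=2 acc=0xE52 bytes_emitted=6
After char 10 ('Q'=16): chars_in_quartet=3 acc=0x39490 bytes_emitted=6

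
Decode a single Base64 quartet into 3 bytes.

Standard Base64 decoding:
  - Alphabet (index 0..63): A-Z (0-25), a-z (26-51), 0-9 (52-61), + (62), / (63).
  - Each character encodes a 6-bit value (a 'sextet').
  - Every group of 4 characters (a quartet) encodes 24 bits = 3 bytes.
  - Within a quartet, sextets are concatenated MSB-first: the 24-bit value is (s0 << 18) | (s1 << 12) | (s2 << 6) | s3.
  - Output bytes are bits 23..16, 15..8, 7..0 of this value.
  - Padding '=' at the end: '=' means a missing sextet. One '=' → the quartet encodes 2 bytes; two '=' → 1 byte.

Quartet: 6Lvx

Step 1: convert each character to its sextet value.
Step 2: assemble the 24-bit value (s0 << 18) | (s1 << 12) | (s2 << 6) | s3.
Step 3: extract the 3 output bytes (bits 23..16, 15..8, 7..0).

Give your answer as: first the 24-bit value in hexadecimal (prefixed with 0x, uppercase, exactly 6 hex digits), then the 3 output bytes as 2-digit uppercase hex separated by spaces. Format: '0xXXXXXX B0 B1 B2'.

Answer: 0xE8BBF1 E8 BB F1

Derivation:
Sextets: 6=58, L=11, v=47, x=49
24-bit: (58<<18) | (11<<12) | (47<<6) | 49
      = 0xE80000 | 0x00B000 | 0x000BC0 | 0x000031
      = 0xE8BBF1
Bytes: (v>>16)&0xFF=E8, (v>>8)&0xFF=BB, v&0xFF=F1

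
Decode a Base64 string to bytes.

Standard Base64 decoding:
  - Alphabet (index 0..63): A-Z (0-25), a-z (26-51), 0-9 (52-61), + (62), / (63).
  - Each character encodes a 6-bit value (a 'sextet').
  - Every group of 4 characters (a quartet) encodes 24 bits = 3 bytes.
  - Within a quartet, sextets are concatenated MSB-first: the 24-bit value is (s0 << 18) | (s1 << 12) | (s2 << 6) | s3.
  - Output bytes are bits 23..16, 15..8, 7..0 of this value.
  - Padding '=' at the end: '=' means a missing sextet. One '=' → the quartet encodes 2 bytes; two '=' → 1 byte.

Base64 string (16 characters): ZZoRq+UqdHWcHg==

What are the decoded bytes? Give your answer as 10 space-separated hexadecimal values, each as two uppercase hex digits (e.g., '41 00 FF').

After char 0 ('Z'=25): chars_in_quartet=1 acc=0x19 bytes_emitted=0
After char 1 ('Z'=25): chars_in_quartet=2 acc=0x659 bytes_emitted=0
After char 2 ('o'=40): chars_in_quartet=3 acc=0x19668 bytes_emitted=0
After char 3 ('R'=17): chars_in_quartet=4 acc=0x659A11 -> emit 65 9A 11, reset; bytes_emitted=3
After char 4 ('q'=42): chars_in_quartet=1 acc=0x2A bytes_emitted=3
After char 5 ('+'=62): chars_in_quartet=2 acc=0xABE bytes_emitted=3
After char 6 ('U'=20): chars_in_quartet=3 acc=0x2AF94 bytes_emitted=3
After char 7 ('q'=42): chars_in_quartet=4 acc=0xABE52A -> emit AB E5 2A, reset; bytes_emitted=6
After char 8 ('d'=29): chars_in_quartet=1 acc=0x1D bytes_emitted=6
After char 9 ('H'=7): chars_in_quartet=2 acc=0x747 bytes_emitted=6
After char 10 ('W'=22): chars_in_quartet=3 acc=0x1D1D6 bytes_emitted=6
After char 11 ('c'=28): chars_in_quartet=4 acc=0x74759C -> emit 74 75 9C, reset; bytes_emitted=9
After char 12 ('H'=7): chars_in_quartet=1 acc=0x7 bytes_emitted=9
After char 13 ('g'=32): chars_in_quartet=2 acc=0x1E0 bytes_emitted=9
Padding '==': partial quartet acc=0x1E0 -> emit 1E; bytes_emitted=10

Answer: 65 9A 11 AB E5 2A 74 75 9C 1E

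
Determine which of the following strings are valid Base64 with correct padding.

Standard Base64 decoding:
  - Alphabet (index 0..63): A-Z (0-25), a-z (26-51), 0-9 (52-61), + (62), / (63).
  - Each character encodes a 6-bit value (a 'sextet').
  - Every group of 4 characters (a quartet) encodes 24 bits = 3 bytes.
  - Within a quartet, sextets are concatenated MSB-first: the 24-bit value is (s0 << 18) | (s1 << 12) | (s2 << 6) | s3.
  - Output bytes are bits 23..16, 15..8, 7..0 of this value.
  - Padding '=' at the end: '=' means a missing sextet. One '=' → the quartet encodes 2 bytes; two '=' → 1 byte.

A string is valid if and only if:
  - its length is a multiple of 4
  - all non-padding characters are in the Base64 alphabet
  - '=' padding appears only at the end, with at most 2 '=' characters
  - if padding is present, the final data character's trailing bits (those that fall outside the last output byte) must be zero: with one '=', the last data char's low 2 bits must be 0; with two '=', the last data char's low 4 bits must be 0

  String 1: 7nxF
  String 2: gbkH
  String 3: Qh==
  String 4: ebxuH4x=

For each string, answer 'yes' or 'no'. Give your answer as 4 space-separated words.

String 1: '7nxF' → valid
String 2: 'gbkH' → valid
String 3: 'Qh==' → invalid (bad trailing bits)
String 4: 'ebxuH4x=' → invalid (bad trailing bits)

Answer: yes yes no no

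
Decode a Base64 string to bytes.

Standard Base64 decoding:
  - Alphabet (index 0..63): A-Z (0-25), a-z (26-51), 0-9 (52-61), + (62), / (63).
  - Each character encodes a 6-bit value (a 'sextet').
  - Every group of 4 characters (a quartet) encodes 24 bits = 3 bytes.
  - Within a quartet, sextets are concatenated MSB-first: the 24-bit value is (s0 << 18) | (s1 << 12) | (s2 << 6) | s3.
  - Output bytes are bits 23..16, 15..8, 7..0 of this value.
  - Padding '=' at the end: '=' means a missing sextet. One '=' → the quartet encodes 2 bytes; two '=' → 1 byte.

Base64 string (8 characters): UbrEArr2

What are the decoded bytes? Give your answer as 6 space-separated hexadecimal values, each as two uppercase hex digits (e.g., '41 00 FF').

Answer: 51 BA C4 02 BA F6

Derivation:
After char 0 ('U'=20): chars_in_quartet=1 acc=0x14 bytes_emitted=0
After char 1 ('b'=27): chars_in_quartet=2 acc=0x51B bytes_emitted=0
After char 2 ('r'=43): chars_in_quartet=3 acc=0x146EB bytes_emitted=0
After char 3 ('E'=4): chars_in_quartet=4 acc=0x51BAC4 -> emit 51 BA C4, reset; bytes_emitted=3
After char 4 ('A'=0): chars_in_quartet=1 acc=0x0 bytes_emitted=3
After char 5 ('r'=43): chars_in_quartet=2 acc=0x2B bytes_emitted=3
After char 6 ('r'=43): chars_in_quartet=3 acc=0xAEB bytes_emitted=3
After char 7 ('2'=54): chars_in_quartet=4 acc=0x2BAF6 -> emit 02 BA F6, reset; bytes_emitted=6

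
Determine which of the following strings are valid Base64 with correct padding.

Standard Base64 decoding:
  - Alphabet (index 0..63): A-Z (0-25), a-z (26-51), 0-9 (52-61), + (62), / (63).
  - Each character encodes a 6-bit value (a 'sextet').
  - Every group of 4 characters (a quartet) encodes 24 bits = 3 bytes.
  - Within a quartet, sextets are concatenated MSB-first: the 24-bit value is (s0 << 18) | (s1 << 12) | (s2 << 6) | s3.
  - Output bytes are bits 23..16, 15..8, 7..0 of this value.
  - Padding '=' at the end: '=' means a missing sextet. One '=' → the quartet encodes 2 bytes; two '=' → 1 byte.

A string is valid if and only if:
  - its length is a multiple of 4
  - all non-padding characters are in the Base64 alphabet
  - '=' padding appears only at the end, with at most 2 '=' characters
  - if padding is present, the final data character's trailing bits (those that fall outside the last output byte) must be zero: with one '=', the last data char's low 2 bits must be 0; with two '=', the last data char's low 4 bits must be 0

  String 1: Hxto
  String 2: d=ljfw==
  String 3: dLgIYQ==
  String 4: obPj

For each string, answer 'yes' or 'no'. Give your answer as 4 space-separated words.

String 1: 'Hxto' → valid
String 2: 'd=ljfw==' → invalid (bad char(s): ['=']; '=' in middle)
String 3: 'dLgIYQ==' → valid
String 4: 'obPj' → valid

Answer: yes no yes yes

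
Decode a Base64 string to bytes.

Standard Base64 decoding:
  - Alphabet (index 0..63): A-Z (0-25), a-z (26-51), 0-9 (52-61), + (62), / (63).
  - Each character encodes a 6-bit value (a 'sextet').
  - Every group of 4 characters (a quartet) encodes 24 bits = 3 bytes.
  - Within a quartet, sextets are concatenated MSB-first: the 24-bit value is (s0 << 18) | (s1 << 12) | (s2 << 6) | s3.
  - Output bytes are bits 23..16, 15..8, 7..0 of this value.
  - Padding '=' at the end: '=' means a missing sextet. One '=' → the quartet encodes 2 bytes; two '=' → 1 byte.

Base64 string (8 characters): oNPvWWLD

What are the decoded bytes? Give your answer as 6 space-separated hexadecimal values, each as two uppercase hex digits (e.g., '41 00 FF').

Answer: A0 D3 EF 59 62 C3

Derivation:
After char 0 ('o'=40): chars_in_quartet=1 acc=0x28 bytes_emitted=0
After char 1 ('N'=13): chars_in_quartet=2 acc=0xA0D bytes_emitted=0
After char 2 ('P'=15): chars_in_quartet=3 acc=0x2834F bytes_emitted=0
After char 3 ('v'=47): chars_in_quartet=4 acc=0xA0D3EF -> emit A0 D3 EF, reset; bytes_emitted=3
After char 4 ('W'=22): chars_in_quartet=1 acc=0x16 bytes_emitted=3
After char 5 ('W'=22): chars_in_quartet=2 acc=0x596 bytes_emitted=3
After char 6 ('L'=11): chars_in_quartet=3 acc=0x1658B bytes_emitted=3
After char 7 ('D'=3): chars_in_quartet=4 acc=0x5962C3 -> emit 59 62 C3, reset; bytes_emitted=6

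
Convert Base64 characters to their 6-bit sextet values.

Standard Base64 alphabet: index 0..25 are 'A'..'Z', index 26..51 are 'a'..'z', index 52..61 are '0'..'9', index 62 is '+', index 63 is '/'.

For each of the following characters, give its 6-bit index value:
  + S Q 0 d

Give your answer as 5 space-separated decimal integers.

Answer: 62 18 16 52 29

Derivation:
'+': index 62
'S': A..Z range, ord('S') − ord('A') = 18
'Q': A..Z range, ord('Q') − ord('A') = 16
'0': 0..9 range, 52 + ord('0') − ord('0') = 52
'd': a..z range, 26 + ord('d') − ord('a') = 29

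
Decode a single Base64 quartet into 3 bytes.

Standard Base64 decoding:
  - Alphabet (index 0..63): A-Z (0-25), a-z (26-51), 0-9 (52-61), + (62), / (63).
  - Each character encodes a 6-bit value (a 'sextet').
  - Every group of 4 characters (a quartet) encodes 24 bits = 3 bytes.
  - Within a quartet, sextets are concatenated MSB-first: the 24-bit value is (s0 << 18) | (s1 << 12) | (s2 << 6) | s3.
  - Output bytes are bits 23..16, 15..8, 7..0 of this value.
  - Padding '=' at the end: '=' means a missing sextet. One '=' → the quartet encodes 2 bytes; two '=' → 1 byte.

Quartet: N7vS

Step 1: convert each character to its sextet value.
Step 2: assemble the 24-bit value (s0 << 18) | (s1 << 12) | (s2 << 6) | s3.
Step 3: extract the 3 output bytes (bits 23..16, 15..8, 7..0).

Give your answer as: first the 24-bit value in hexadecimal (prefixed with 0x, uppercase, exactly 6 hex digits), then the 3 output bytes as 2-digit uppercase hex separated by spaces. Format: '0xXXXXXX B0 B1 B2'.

Answer: 0x37BBD2 37 BB D2

Derivation:
Sextets: N=13, 7=59, v=47, S=18
24-bit: (13<<18) | (59<<12) | (47<<6) | 18
      = 0x340000 | 0x03B000 | 0x000BC0 | 0x000012
      = 0x37BBD2
Bytes: (v>>16)&0xFF=37, (v>>8)&0xFF=BB, v&0xFF=D2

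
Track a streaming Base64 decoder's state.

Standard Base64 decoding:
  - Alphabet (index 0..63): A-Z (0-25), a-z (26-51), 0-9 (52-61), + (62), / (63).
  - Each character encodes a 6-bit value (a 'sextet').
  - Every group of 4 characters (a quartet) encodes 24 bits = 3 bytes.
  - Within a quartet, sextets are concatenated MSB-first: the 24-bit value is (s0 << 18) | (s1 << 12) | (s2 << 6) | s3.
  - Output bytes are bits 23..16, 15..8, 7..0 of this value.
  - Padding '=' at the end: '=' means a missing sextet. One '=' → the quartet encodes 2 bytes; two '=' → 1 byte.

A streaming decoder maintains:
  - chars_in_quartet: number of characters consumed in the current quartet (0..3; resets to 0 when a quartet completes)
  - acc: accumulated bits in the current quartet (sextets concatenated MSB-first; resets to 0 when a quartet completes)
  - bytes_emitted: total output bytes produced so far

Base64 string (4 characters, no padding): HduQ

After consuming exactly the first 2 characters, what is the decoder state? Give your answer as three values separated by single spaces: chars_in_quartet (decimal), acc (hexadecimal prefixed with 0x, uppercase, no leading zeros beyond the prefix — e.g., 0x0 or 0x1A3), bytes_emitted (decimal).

Answer: 2 0x1DD 0

Derivation:
After char 0 ('H'=7): chars_in_quartet=1 acc=0x7 bytes_emitted=0
After char 1 ('d'=29): chars_in_quartet=2 acc=0x1DD bytes_emitted=0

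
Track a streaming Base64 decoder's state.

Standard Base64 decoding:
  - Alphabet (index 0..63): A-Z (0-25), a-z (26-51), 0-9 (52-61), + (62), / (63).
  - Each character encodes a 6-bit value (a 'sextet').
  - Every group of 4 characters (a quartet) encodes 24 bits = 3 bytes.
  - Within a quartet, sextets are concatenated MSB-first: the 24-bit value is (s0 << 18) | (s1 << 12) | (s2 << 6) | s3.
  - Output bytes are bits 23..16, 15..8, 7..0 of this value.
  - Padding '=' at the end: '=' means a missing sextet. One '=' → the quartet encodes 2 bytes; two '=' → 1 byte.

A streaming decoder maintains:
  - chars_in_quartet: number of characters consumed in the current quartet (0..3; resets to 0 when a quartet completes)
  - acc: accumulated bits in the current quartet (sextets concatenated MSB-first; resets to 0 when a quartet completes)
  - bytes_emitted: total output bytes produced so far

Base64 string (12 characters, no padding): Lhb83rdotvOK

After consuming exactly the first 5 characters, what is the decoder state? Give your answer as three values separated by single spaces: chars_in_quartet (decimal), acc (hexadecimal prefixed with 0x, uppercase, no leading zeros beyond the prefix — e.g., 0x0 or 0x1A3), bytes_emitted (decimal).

After char 0 ('L'=11): chars_in_quartet=1 acc=0xB bytes_emitted=0
After char 1 ('h'=33): chars_in_quartet=2 acc=0x2E1 bytes_emitted=0
After char 2 ('b'=27): chars_in_quartet=3 acc=0xB85B bytes_emitted=0
After char 3 ('8'=60): chars_in_quartet=4 acc=0x2E16FC -> emit 2E 16 FC, reset; bytes_emitted=3
After char 4 ('3'=55): chars_in_quartet=1 acc=0x37 bytes_emitted=3

Answer: 1 0x37 3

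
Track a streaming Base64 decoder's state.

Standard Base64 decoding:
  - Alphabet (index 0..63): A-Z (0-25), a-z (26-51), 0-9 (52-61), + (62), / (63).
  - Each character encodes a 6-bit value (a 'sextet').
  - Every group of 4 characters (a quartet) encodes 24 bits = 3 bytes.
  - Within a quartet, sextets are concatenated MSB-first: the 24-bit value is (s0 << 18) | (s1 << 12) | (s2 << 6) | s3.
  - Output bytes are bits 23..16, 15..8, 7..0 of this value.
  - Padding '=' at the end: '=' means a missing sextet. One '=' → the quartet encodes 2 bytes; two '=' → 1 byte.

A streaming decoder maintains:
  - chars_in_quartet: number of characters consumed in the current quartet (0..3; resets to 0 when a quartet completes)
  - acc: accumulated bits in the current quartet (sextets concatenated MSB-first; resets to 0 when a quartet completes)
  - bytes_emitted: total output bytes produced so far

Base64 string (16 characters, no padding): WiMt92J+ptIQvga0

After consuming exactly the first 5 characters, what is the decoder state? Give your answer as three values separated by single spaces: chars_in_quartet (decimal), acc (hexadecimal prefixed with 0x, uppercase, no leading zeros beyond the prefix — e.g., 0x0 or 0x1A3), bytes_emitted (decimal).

After char 0 ('W'=22): chars_in_quartet=1 acc=0x16 bytes_emitted=0
After char 1 ('i'=34): chars_in_quartet=2 acc=0x5A2 bytes_emitted=0
After char 2 ('M'=12): chars_in_quartet=3 acc=0x1688C bytes_emitted=0
After char 3 ('t'=45): chars_in_quartet=4 acc=0x5A232D -> emit 5A 23 2D, reset; bytes_emitted=3
After char 4 ('9'=61): chars_in_quartet=1 acc=0x3D bytes_emitted=3

Answer: 1 0x3D 3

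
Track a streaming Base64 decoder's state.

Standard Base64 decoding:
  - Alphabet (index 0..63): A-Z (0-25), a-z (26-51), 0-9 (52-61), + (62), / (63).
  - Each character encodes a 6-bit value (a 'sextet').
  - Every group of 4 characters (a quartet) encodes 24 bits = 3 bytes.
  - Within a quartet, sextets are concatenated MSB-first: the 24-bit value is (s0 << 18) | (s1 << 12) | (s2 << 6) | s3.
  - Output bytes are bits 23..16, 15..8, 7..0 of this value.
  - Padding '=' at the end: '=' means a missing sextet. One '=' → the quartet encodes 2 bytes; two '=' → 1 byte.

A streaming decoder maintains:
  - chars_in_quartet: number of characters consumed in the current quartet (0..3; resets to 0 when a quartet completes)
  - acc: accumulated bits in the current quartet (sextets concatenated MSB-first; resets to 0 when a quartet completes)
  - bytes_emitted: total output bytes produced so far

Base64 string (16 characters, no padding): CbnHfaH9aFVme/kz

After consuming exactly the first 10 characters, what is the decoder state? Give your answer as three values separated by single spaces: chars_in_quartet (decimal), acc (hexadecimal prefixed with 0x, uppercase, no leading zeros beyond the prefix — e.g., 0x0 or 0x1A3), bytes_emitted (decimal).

After char 0 ('C'=2): chars_in_quartet=1 acc=0x2 bytes_emitted=0
After char 1 ('b'=27): chars_in_quartet=2 acc=0x9B bytes_emitted=0
After char 2 ('n'=39): chars_in_quartet=3 acc=0x26E7 bytes_emitted=0
After char 3 ('H'=7): chars_in_quartet=4 acc=0x9B9C7 -> emit 09 B9 C7, reset; bytes_emitted=3
After char 4 ('f'=31): chars_in_quartet=1 acc=0x1F bytes_emitted=3
After char 5 ('a'=26): chars_in_quartet=2 acc=0x7DA bytes_emitted=3
After char 6 ('H'=7): chars_in_quartet=3 acc=0x1F687 bytes_emitted=3
After char 7 ('9'=61): chars_in_quartet=4 acc=0x7DA1FD -> emit 7D A1 FD, reset; bytes_emitted=6
After char 8 ('a'=26): chars_in_quartet=1 acc=0x1A bytes_emitted=6
After char 9 ('F'=5): chars_in_quartet=2 acc=0x685 bytes_emitted=6

Answer: 2 0x685 6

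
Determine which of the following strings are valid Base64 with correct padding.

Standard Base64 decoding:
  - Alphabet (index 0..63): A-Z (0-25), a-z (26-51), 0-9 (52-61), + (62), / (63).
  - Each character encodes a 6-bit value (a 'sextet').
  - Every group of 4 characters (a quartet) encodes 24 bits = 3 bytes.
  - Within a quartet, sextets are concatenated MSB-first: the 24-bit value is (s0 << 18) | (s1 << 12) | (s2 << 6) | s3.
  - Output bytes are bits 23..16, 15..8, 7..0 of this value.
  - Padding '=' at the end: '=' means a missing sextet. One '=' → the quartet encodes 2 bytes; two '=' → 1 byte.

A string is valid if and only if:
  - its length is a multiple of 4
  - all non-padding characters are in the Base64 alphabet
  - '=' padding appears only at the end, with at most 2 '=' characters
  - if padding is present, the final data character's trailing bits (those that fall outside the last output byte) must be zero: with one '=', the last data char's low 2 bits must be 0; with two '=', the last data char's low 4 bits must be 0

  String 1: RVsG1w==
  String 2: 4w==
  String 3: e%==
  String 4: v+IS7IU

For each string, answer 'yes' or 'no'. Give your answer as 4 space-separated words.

Answer: yes yes no no

Derivation:
String 1: 'RVsG1w==' → valid
String 2: '4w==' → valid
String 3: 'e%==' → invalid (bad char(s): ['%'])
String 4: 'v+IS7IU' → invalid (len=7 not mult of 4)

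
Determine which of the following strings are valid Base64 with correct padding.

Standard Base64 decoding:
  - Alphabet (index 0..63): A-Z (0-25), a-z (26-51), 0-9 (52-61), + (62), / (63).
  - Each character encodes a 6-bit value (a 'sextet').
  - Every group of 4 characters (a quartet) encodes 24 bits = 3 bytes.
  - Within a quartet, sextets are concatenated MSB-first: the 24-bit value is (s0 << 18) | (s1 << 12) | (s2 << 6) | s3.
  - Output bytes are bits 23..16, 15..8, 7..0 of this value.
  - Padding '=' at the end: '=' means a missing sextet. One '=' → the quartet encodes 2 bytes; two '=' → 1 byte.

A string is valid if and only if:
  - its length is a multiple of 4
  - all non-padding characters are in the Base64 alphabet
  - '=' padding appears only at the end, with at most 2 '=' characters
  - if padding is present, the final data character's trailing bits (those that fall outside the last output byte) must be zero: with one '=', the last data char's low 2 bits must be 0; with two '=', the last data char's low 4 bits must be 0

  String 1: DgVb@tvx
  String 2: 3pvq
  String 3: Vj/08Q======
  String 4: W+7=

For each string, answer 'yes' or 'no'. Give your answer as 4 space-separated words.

Answer: no yes no no

Derivation:
String 1: 'DgVb@tvx' → invalid (bad char(s): ['@'])
String 2: '3pvq' → valid
String 3: 'Vj/08Q======' → invalid (6 pad chars (max 2))
String 4: 'W+7=' → invalid (bad trailing bits)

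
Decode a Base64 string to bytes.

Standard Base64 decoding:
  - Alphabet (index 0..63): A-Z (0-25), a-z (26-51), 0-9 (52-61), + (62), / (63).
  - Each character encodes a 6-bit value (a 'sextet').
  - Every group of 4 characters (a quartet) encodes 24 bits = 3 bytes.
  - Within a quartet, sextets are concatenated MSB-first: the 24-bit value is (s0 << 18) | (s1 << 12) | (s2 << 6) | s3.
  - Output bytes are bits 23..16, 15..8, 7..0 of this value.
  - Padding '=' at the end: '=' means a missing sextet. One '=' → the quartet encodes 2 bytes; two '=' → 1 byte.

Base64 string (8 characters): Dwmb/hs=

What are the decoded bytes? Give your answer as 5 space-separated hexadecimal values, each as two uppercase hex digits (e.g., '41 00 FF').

After char 0 ('D'=3): chars_in_quartet=1 acc=0x3 bytes_emitted=0
After char 1 ('w'=48): chars_in_quartet=2 acc=0xF0 bytes_emitted=0
After char 2 ('m'=38): chars_in_quartet=3 acc=0x3C26 bytes_emitted=0
After char 3 ('b'=27): chars_in_quartet=4 acc=0xF099B -> emit 0F 09 9B, reset; bytes_emitted=3
After char 4 ('/'=63): chars_in_quartet=1 acc=0x3F bytes_emitted=3
After char 5 ('h'=33): chars_in_quartet=2 acc=0xFE1 bytes_emitted=3
After char 6 ('s'=44): chars_in_quartet=3 acc=0x3F86C bytes_emitted=3
Padding '=': partial quartet acc=0x3F86C -> emit FE 1B; bytes_emitted=5

Answer: 0F 09 9B FE 1B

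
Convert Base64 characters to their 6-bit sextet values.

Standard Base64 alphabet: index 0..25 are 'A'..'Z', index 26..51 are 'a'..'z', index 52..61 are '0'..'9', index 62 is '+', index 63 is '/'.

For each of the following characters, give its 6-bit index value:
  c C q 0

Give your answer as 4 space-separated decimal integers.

Answer: 28 2 42 52

Derivation:
'c': a..z range, 26 + ord('c') − ord('a') = 28
'C': A..Z range, ord('C') − ord('A') = 2
'q': a..z range, 26 + ord('q') − ord('a') = 42
'0': 0..9 range, 52 + ord('0') − ord('0') = 52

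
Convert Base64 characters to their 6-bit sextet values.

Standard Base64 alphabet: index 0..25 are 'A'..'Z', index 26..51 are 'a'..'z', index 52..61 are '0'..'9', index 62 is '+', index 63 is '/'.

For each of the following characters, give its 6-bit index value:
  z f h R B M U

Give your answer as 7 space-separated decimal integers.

'z': a..z range, 26 + ord('z') − ord('a') = 51
'f': a..z range, 26 + ord('f') − ord('a') = 31
'h': a..z range, 26 + ord('h') − ord('a') = 33
'R': A..Z range, ord('R') − ord('A') = 17
'B': A..Z range, ord('B') − ord('A') = 1
'M': A..Z range, ord('M') − ord('A') = 12
'U': A..Z range, ord('U') − ord('A') = 20

Answer: 51 31 33 17 1 12 20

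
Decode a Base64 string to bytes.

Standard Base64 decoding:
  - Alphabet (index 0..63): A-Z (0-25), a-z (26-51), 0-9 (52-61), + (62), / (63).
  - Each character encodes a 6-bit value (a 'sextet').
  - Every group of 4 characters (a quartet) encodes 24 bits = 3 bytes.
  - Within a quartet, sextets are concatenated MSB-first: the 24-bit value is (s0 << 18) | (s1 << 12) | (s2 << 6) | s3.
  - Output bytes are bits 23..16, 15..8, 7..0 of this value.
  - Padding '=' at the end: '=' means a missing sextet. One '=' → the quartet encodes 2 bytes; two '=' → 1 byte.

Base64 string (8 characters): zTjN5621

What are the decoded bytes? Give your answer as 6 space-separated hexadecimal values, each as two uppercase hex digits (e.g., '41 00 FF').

Answer: CD 38 CD E7 AD B5

Derivation:
After char 0 ('z'=51): chars_in_quartet=1 acc=0x33 bytes_emitted=0
After char 1 ('T'=19): chars_in_quartet=2 acc=0xCD3 bytes_emitted=0
After char 2 ('j'=35): chars_in_quartet=3 acc=0x334E3 bytes_emitted=0
After char 3 ('N'=13): chars_in_quartet=4 acc=0xCD38CD -> emit CD 38 CD, reset; bytes_emitted=3
After char 4 ('5'=57): chars_in_quartet=1 acc=0x39 bytes_emitted=3
After char 5 ('6'=58): chars_in_quartet=2 acc=0xE7A bytes_emitted=3
After char 6 ('2'=54): chars_in_quartet=3 acc=0x39EB6 bytes_emitted=3
After char 7 ('1'=53): chars_in_quartet=4 acc=0xE7ADB5 -> emit E7 AD B5, reset; bytes_emitted=6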